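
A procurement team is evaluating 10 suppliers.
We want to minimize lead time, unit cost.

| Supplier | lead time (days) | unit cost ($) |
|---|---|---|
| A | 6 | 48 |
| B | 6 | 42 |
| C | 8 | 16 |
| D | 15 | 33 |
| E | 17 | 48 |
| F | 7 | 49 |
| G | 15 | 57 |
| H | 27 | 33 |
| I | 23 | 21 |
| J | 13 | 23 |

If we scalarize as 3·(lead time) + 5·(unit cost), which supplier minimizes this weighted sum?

C

A: 3·6 + 5·48 = 258
B: 3·6 + 5·42 = 228
C: 3·8 + 5·16 = 104
D: 3·15 + 5·33 = 210
E: 3·17 + 5·48 = 291
F: 3·7 + 5·49 = 266
G: 3·15 + 5·57 = 330
H: 3·27 + 5·33 = 246
I: 3·23 + 5·21 = 174
J: 3·13 + 5·23 = 154
Lowest: C at 104.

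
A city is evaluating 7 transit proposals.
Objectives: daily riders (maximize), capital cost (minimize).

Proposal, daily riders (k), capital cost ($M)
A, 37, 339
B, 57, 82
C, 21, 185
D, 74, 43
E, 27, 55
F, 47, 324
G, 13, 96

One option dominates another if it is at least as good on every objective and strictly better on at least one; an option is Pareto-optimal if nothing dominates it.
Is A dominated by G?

G vs A: G is worse on daily riders (13 vs 37), so it does not dominate A.

No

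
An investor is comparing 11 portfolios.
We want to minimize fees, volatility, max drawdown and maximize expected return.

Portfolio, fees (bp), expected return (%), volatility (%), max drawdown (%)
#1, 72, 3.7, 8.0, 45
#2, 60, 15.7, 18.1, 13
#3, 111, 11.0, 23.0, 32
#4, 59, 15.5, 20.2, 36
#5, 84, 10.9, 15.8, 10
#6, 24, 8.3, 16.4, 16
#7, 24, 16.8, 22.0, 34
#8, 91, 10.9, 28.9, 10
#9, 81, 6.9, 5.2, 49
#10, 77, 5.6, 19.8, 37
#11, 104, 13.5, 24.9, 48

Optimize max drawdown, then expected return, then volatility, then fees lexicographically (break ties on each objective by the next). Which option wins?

First minimize max drawdown: best is 10, kept {#5, #8}.
Then maximize expected return: best is 10.9, kept {#5, #8}.
Then minimize volatility: best is 15.8, kept {#5}.

#5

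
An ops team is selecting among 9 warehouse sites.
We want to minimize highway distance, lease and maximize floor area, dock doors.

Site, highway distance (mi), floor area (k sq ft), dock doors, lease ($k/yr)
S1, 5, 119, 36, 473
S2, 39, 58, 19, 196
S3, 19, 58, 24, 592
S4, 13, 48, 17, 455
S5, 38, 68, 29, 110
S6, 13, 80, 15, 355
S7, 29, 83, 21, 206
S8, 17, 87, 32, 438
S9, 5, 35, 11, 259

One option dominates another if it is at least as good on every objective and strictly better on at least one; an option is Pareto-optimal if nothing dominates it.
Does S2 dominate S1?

S2 vs S1: S2 is worse on highway distance (39 vs 5), so it does not dominate S1.

No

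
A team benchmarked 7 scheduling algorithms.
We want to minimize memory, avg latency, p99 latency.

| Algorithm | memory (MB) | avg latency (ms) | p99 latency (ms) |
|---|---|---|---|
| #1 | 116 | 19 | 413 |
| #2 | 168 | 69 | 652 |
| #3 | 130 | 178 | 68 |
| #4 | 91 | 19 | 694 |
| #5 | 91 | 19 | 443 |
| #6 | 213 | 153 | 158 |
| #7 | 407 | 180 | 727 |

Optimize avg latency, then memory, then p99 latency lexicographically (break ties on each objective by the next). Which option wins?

First minimize avg latency: best is 19, kept {#1, #4, #5}.
Then minimize memory: best is 91, kept {#4, #5}.
Then minimize p99 latency: best is 443, kept {#5}.

#5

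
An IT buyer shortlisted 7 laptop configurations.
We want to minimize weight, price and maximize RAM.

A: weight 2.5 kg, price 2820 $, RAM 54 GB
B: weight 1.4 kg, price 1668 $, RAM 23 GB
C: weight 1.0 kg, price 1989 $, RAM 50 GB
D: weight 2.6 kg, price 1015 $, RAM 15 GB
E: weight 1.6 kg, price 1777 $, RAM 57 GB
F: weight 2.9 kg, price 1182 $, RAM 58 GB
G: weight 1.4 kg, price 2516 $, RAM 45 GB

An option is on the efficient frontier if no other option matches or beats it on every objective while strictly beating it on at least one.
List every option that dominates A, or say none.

E: weight 1.6≤2.5, price 1777≤2820, RAM 57≥54 — dominates A.
Others (B, C, D, F, G) are each worse than A on at least one objective.

E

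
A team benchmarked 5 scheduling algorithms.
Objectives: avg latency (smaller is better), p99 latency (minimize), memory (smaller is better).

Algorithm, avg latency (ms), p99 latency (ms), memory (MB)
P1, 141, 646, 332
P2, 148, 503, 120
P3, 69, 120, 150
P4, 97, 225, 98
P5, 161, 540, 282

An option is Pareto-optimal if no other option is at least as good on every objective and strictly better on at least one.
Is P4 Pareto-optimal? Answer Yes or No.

P1: worse on avg latency (141 vs 97).
P2: worse on avg latency (148 vs 97).
P3: worse on memory (150 vs 98).
P5: worse on avg latency (161 vs 97).
No option is at least as good as P4 on every objective and strictly better on one.

Yes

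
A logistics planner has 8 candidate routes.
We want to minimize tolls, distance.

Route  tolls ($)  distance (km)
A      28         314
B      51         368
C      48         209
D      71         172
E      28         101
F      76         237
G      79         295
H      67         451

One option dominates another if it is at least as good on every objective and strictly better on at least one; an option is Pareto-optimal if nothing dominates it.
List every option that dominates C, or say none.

E: tolls 28≤48, distance 101≤209 — dominates C.
Others (A, B, D, F, G, H) are each worse than C on at least one objective.

E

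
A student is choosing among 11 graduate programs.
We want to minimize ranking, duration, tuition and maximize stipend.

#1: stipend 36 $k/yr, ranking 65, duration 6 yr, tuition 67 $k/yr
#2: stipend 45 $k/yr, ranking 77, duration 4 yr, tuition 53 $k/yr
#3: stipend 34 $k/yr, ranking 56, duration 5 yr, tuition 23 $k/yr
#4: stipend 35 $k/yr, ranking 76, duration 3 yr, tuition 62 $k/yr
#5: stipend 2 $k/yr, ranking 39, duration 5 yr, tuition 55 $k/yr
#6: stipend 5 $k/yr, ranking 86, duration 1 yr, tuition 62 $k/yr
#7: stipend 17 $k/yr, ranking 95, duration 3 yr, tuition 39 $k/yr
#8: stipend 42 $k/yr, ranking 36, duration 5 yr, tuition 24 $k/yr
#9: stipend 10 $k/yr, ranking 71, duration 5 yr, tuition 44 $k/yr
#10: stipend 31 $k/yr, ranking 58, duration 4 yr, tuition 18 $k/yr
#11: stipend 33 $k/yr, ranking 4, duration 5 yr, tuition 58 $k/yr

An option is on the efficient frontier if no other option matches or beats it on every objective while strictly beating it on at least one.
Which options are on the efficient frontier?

#1: dominated by #8 (stipend 42≥36, ranking 36≤65, duration 5≤6, tuition 24≤67).
#2: not dominated (best stipend).
#3: not dominated.
#4: not dominated.
#5: dominated by #8 (stipend 42≥2, ranking 36≤39, duration 5≤5, tuition 24≤55).
#6: not dominated (best duration).
#7: not dominated.
#8: not dominated.
#9: dominated by #3 (stipend 34≥10, ranking 56≤71, duration 5≤5, tuition 23≤44).
#10: not dominated (best tuition).
#11: not dominated (best ranking).

#2, #3, #4, #6, #7, #8, #10, #11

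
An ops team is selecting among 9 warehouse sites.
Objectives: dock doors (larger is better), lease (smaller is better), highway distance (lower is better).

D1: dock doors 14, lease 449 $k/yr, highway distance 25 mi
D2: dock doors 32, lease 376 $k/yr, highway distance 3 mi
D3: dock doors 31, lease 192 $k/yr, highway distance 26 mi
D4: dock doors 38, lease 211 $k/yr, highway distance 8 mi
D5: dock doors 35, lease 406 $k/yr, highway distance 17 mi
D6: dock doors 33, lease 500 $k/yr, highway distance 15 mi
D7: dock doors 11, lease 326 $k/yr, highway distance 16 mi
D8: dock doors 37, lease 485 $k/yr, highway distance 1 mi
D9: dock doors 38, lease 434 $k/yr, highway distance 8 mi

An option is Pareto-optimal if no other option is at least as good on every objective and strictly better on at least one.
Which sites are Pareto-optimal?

D2, D3, D4, D8

D1: dominated by D2 (dock doors 32≥14, lease 376≤449, highway distance 3≤25).
D2: not dominated.
D3: not dominated (best lease).
D4: not dominated.
D5: dominated by D4 (dock doors 38≥35, lease 211≤406, highway distance 8≤17).
D6: dominated by D4 (dock doors 38≥33, lease 211≤500, highway distance 8≤15).
D7: dominated by D4 (dock doors 38≥11, lease 211≤326, highway distance 8≤16).
D8: not dominated (best highway distance).
D9: dominated by D4 (dock doors 38≥38, lease 211≤434, highway distance 8≤8).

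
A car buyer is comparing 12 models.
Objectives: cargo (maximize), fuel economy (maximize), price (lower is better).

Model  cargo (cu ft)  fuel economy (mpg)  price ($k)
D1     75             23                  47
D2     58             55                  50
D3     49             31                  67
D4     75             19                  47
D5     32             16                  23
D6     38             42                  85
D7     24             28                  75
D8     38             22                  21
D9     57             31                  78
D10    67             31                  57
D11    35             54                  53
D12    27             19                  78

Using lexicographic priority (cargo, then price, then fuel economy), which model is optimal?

First maximize cargo: best is 75, kept {D1, D4}.
Then minimize price: best is 47, kept {D1, D4}.
Then maximize fuel economy: best is 23, kept {D1}.

D1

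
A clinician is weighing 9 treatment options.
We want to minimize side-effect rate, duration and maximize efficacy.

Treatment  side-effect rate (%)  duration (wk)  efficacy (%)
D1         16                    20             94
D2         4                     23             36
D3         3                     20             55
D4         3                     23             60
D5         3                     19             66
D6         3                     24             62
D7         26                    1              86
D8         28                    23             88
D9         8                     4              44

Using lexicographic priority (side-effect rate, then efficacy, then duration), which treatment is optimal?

D5

First minimize side-effect rate: best is 3, kept {D3, D4, D5, D6}.
Then maximize efficacy: best is 66, kept {D5}.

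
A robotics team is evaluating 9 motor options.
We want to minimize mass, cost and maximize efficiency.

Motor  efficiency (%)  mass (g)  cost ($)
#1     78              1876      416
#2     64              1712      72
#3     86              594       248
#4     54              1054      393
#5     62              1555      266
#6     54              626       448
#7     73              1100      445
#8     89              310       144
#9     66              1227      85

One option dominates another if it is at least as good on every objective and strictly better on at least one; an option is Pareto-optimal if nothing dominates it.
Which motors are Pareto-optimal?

#1: dominated by #3 (efficiency 86≥78, mass 594≤1876, cost 248≤416).
#2: not dominated (best cost).
#3: dominated by #8 (efficiency 89≥86, mass 310≤594, cost 144≤248).
#4: dominated by #3 (efficiency 86≥54, mass 594≤1054, cost 248≤393).
#5: dominated by #3 (efficiency 86≥62, mass 594≤1555, cost 248≤266).
#6: dominated by #3 (efficiency 86≥54, mass 594≤626, cost 248≤448).
#7: dominated by #3 (efficiency 86≥73, mass 594≤1100, cost 248≤445).
#8: not dominated (best efficiency).
#9: not dominated.

#2, #8, #9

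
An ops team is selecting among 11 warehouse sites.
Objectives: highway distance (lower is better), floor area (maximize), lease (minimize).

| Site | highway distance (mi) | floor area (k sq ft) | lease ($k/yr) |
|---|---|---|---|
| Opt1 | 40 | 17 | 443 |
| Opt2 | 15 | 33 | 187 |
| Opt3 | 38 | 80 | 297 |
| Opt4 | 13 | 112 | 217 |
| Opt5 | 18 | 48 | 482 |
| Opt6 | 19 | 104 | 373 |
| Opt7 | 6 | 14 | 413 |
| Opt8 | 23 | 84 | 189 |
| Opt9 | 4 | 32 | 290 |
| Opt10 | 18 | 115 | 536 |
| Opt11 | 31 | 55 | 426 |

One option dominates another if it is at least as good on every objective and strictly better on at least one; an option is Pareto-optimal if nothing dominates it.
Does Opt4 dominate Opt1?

Opt4 vs Opt1: highway distance 13≤40, floor area 112≥17, lease 217≤443 — Opt4 is at least as good on every objective with at least one strict improvement.

Yes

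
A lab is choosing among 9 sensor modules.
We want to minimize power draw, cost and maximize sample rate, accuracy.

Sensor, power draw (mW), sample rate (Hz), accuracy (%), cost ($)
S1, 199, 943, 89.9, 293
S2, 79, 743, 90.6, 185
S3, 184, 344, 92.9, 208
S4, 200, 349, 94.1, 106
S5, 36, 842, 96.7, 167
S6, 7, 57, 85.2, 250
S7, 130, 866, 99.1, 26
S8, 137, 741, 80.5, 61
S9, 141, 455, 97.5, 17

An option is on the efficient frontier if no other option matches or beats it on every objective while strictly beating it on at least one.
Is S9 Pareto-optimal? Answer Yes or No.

Yes

S1: worse on power draw (199 vs 141).
S2: worse on accuracy (90.6 vs 97.5).
S3: worse on power draw (184 vs 141).
S4: worse on power draw (200 vs 141).
S5: worse on accuracy (96.7 vs 97.5).
S6: worse on sample rate (57 vs 455).
S7: worse on cost (26 vs 17).
S8: worse on accuracy (80.5 vs 97.5).
No option is at least as good as S9 on every objective and strictly better on one.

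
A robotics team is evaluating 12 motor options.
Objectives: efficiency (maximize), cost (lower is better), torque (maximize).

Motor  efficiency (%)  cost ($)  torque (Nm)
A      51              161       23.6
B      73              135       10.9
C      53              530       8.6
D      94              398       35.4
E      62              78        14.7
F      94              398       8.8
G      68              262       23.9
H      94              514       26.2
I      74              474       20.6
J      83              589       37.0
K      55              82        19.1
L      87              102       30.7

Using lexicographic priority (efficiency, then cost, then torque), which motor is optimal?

First maximize efficiency: best is 94, kept {D, F, H}.
Then minimize cost: best is 398, kept {D, F}.
Then maximize torque: best is 35.4, kept {D}.

D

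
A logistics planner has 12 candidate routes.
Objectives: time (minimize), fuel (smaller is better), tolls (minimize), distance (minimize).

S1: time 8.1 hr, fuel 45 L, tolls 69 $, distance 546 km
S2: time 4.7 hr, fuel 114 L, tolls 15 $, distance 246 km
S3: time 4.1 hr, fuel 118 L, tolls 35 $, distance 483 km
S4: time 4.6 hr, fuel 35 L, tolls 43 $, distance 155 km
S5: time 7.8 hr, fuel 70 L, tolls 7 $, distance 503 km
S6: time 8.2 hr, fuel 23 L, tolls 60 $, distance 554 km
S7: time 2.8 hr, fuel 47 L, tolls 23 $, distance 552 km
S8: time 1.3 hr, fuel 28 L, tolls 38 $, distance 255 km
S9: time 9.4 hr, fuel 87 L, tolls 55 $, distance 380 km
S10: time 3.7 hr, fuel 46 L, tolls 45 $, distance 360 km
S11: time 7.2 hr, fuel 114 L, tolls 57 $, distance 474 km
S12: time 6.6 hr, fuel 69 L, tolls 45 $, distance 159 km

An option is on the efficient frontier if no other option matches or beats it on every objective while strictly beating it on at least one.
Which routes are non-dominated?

S1: dominated by S4 (time 4.6≤8.1, fuel 35≤45, tolls 43≤69, distance 155≤546).
S2: not dominated.
S3: not dominated.
S4: not dominated (best distance).
S5: not dominated (best tolls).
S6: not dominated (best fuel).
S7: not dominated.
S8: not dominated (best time).
S9: dominated by S4 (time 4.6≤9.4, fuel 35≤87, tolls 43≤55, distance 155≤380).
S10: dominated by S8 (time 1.3≤3.7, fuel 28≤46, tolls 38≤45, distance 255≤360).
S11: dominated by S2 (time 4.7≤7.2, fuel 114≤114, tolls 15≤57, distance 246≤474).
S12: dominated by S4 (time 4.6≤6.6, fuel 35≤69, tolls 43≤45, distance 155≤159).

S2, S3, S4, S5, S6, S7, S8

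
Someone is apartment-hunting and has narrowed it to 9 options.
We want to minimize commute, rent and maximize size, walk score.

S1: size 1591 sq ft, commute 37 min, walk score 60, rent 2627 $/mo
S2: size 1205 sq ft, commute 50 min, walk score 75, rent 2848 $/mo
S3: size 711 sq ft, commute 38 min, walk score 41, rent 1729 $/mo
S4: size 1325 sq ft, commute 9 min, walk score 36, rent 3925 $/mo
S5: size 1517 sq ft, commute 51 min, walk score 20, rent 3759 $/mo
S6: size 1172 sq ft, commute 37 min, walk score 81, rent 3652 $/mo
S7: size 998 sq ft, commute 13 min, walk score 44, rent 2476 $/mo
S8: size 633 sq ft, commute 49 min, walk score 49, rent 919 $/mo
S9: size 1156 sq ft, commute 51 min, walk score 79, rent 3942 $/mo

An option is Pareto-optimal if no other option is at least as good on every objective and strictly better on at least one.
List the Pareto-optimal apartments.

S1: not dominated (best size).
S2: not dominated.
S3: not dominated.
S4: not dominated (best commute).
S5: dominated by S1 (size 1591≥1517, commute 37≤51, walk score 60≥20, rent 2627≤3759).
S6: not dominated (best walk score).
S7: not dominated.
S8: not dominated (best rent).
S9: dominated by S6 (size 1172≥1156, commute 37≤51, walk score 81≥79, rent 3652≤3942).

S1, S2, S3, S4, S6, S7, S8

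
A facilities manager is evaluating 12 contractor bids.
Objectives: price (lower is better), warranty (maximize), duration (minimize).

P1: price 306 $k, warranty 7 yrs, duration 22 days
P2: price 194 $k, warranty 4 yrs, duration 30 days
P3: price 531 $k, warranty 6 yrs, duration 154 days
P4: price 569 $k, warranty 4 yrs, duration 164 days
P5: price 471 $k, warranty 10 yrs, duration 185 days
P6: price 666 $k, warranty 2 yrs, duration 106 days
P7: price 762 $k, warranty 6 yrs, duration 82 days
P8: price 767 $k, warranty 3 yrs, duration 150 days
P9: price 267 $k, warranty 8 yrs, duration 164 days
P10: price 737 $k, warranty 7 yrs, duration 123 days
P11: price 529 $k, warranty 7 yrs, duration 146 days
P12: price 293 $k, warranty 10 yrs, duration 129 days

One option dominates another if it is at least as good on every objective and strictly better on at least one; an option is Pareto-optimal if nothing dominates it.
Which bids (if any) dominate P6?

P1, P2

P1: price 306≤666, warranty 7≥2, duration 22≤106 — dominates P6.
P2: price 194≤666, warranty 4≥2, duration 30≤106 — dominates P6.
Others (P3, P4, P5, P7, P8, P9, P10, P11, P12) are each worse than P6 on at least one objective.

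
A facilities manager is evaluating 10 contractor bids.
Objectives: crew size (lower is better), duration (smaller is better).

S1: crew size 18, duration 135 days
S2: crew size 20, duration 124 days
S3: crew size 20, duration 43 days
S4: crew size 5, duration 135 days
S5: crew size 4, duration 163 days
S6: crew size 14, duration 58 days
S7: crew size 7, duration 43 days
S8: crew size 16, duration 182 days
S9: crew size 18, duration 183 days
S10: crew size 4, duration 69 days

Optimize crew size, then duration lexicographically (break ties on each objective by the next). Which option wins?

First minimize crew size: best is 4, kept {S5, S10}.
Then minimize duration: best is 69, kept {S10}.

S10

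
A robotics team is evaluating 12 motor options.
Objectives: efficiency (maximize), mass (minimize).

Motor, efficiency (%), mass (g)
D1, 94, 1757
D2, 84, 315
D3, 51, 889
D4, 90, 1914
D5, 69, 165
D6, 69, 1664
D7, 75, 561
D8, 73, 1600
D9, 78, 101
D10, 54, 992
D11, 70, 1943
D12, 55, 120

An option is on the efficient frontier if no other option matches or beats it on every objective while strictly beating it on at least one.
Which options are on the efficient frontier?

D1, D2, D9

D1: not dominated (best efficiency).
D2: not dominated.
D3: dominated by D2 (efficiency 84≥51, mass 315≤889).
D4: dominated by D1 (efficiency 94≥90, mass 1757≤1914).
D5: dominated by D9 (efficiency 78≥69, mass 101≤165).
D6: dominated by D2 (efficiency 84≥69, mass 315≤1664).
D7: dominated by D2 (efficiency 84≥75, mass 315≤561).
D8: dominated by D2 (efficiency 84≥73, mass 315≤1600).
D9: not dominated (best mass).
D10: dominated by D2 (efficiency 84≥54, mass 315≤992).
D11: dominated by D1 (efficiency 94≥70, mass 1757≤1943).
D12: dominated by D9 (efficiency 78≥55, mass 101≤120).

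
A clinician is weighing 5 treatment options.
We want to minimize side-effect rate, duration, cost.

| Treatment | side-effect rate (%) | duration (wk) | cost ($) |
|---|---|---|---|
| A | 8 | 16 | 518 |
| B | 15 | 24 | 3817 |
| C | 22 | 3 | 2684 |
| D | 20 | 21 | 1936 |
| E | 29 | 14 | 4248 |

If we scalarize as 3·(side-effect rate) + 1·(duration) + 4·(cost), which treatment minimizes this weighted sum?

A: 3·8 + 1·16 + 4·518 = 2112
B: 3·15 + 1·24 + 4·3817 = 15337
C: 3·22 + 1·3 + 4·2684 = 10805
D: 3·20 + 1·21 + 4·1936 = 7825
E: 3·29 + 1·14 + 4·4248 = 17093
Lowest: A at 2112.

A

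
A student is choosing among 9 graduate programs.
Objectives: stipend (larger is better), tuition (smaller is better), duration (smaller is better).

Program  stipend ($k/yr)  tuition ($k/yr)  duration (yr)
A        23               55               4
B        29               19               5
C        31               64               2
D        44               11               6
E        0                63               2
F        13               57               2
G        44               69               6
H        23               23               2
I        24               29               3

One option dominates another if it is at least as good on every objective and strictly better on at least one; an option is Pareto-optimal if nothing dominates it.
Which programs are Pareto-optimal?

A: dominated by H (stipend 23≥23, tuition 23≤55, duration 2≤4).
B: not dominated.
C: not dominated.
D: not dominated (best tuition).
E: dominated by F (stipend 13≥0, tuition 57≤63, duration 2≤2).
F: dominated by H (stipend 23≥13, tuition 23≤57, duration 2≤2).
G: dominated by D (stipend 44≥44, tuition 11≤69, duration 6≤6).
H: not dominated.
I: not dominated.

B, C, D, H, I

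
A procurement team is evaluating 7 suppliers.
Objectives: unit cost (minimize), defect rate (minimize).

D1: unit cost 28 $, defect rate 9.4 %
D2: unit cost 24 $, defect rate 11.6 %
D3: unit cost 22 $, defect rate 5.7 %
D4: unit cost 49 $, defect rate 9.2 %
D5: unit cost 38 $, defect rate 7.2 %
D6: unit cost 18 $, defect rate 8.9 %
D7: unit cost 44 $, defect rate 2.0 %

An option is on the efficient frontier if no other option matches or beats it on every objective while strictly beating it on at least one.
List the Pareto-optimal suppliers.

D1: dominated by D3 (unit cost 22≤28, defect rate 5.7≤9.4).
D2: dominated by D3 (unit cost 22≤24, defect rate 5.7≤11.6).
D3: not dominated.
D4: dominated by D3 (unit cost 22≤49, defect rate 5.7≤9.2).
D5: dominated by D3 (unit cost 22≤38, defect rate 5.7≤7.2).
D6: not dominated (best unit cost).
D7: not dominated (best defect rate).

D3, D6, D7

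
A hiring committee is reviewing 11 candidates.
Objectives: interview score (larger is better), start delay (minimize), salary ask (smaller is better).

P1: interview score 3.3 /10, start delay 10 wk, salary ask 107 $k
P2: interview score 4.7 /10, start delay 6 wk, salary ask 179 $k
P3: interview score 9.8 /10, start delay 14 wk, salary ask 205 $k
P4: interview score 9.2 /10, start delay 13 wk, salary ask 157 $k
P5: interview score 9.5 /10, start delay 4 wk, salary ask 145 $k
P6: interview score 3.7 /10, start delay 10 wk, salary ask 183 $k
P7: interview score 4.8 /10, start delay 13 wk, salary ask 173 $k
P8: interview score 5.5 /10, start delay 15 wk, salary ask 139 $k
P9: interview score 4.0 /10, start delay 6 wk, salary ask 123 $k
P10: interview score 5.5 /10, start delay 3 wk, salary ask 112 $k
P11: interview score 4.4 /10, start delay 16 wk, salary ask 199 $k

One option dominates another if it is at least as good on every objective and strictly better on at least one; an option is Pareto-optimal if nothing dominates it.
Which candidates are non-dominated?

P1: not dominated (best salary ask).
P2: dominated by P5 (interview score 9.5≥4.7, start delay 4≤6, salary ask 145≤179).
P3: not dominated (best interview score).
P4: dominated by P5 (interview score 9.5≥9.2, start delay 4≤13, salary ask 145≤157).
P5: not dominated.
P6: dominated by P2 (interview score 4.7≥3.7, start delay 6≤10, salary ask 179≤183).
P7: dominated by P4 (interview score 9.2≥4.8, start delay 13≤13, salary ask 157≤173).
P8: dominated by P10 (interview score 5.5≥5.5, start delay 3≤15, salary ask 112≤139).
P9: dominated by P10 (interview score 5.5≥4.0, start delay 3≤6, salary ask 112≤123).
P10: not dominated (best start delay).
P11: dominated by P2 (interview score 4.7≥4.4, start delay 6≤16, salary ask 179≤199).

P1, P3, P5, P10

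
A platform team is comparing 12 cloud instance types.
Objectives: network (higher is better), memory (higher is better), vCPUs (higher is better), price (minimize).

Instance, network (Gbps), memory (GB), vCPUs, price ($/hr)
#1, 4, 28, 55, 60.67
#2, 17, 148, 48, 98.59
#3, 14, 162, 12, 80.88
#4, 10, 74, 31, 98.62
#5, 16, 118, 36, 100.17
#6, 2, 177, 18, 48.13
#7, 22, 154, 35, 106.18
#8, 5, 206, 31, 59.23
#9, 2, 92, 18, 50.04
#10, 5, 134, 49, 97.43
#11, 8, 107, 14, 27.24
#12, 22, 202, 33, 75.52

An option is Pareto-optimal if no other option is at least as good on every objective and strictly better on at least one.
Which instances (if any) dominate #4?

#2, #12

#2: network 17≥10, memory 148≥74, vCPUs 48≥31, price 98.59≤98.62 — dominates #4.
#12: network 22≥10, memory 202≥74, vCPUs 33≥31, price 75.52≤98.62 — dominates #4.
Others (#1, #3, #5, #6, #7, #8, #9, #10, #11) are each worse than #4 on at least one objective.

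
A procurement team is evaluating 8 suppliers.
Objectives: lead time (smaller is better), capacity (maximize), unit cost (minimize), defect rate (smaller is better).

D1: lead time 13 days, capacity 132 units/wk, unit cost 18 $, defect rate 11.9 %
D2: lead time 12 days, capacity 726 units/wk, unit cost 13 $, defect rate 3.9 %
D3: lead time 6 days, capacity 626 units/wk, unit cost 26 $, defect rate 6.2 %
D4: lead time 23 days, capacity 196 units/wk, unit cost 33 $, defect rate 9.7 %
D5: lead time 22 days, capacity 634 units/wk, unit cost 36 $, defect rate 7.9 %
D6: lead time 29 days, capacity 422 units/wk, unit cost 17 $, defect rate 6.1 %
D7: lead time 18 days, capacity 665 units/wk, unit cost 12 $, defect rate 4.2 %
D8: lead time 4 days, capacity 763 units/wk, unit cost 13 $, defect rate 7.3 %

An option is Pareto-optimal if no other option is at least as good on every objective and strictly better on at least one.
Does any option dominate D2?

No

D1: worse on lead time (13 vs 12).
D3: worse on capacity (626 vs 726).
D4: worse on lead time (23 vs 12).
D5: worse on lead time (22 vs 12).
D6: worse on lead time (29 vs 12).
D7: worse on lead time (18 vs 12).
D8: worse on defect rate (7.3 vs 3.9).
No option is at least as good as D2 on every objective and strictly better on one.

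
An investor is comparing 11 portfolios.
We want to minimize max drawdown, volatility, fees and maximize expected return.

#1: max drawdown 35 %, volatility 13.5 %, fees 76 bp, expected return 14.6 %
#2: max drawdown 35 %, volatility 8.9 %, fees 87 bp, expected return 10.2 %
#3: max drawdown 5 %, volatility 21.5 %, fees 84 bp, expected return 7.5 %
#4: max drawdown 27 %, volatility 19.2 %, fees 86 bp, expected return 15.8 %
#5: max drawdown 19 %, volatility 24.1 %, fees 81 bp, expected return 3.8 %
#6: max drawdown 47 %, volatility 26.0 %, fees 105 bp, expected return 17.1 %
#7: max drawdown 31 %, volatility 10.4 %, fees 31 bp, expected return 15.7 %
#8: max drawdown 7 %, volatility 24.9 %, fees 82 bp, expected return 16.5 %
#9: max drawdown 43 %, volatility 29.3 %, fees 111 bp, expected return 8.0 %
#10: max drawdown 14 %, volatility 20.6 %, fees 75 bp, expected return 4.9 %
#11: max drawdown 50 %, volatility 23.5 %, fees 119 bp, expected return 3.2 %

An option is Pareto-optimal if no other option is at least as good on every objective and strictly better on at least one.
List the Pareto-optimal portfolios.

#1: dominated by #7 (max drawdown 31≤35, volatility 10.4≤13.5, fees 31≤76, expected return 15.7≥14.6).
#2: not dominated (best volatility).
#3: not dominated (best max drawdown).
#4: not dominated.
#5: dominated by #10 (max drawdown 14≤19, volatility 20.6≤24.1, fees 75≤81, expected return 4.9≥3.8).
#6: not dominated (best expected return).
#7: not dominated (best fees).
#8: not dominated.
#9: dominated by #1 (max drawdown 35≤43, volatility 13.5≤29.3, fees 76≤111, expected return 14.6≥8.0).
#10: not dominated.
#11: dominated by #1 (max drawdown 35≤50, volatility 13.5≤23.5, fees 76≤119, expected return 14.6≥3.2).

#2, #3, #4, #6, #7, #8, #10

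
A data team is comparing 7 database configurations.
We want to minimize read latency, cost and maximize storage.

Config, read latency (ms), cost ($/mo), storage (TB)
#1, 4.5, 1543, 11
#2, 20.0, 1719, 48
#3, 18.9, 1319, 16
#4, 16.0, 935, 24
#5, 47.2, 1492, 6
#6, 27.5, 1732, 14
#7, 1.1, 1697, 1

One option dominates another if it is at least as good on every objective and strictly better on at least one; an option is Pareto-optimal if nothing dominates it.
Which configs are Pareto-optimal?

#1: not dominated.
#2: not dominated (best storage).
#3: dominated by #4 (read latency 16.0≤18.9, cost 935≤1319, storage 24≥16).
#4: not dominated (best cost).
#5: dominated by #3 (read latency 18.9≤47.2, cost 1319≤1492, storage 16≥6).
#6: dominated by #2 (read latency 20.0≤27.5, cost 1719≤1732, storage 48≥14).
#7: not dominated (best read latency).

#1, #2, #4, #7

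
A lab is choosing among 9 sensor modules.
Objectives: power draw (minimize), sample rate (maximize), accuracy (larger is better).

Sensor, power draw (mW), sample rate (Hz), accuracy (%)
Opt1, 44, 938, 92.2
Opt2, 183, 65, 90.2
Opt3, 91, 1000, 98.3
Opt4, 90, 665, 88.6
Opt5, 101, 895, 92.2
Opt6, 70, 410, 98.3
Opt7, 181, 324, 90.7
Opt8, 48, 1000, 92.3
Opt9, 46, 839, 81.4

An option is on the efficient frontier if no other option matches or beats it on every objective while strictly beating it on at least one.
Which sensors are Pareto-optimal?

Opt1: not dominated (best power draw).
Opt2: dominated by Opt1 (power draw 44≤183, sample rate 938≥65, accuracy 92.2≥90.2).
Opt3: not dominated.
Opt4: dominated by Opt1 (power draw 44≤90, sample rate 938≥665, accuracy 92.2≥88.6).
Opt5: dominated by Opt1 (power draw 44≤101, sample rate 938≥895, accuracy 92.2≥92.2).
Opt6: not dominated.
Opt7: dominated by Opt1 (power draw 44≤181, sample rate 938≥324, accuracy 92.2≥90.7).
Opt8: not dominated.
Opt9: dominated by Opt1 (power draw 44≤46, sample rate 938≥839, accuracy 92.2≥81.4).

Opt1, Opt3, Opt6, Opt8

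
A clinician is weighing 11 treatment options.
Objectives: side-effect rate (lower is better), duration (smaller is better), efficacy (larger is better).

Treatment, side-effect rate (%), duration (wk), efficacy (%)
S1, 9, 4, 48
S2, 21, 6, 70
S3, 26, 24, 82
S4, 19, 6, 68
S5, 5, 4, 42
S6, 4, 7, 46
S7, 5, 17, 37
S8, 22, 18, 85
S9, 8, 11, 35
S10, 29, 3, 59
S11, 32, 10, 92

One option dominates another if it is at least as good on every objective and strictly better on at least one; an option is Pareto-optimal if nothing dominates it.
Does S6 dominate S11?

S6 vs S11: S6 is worse on efficacy (46 vs 92), so it does not dominate S11.

No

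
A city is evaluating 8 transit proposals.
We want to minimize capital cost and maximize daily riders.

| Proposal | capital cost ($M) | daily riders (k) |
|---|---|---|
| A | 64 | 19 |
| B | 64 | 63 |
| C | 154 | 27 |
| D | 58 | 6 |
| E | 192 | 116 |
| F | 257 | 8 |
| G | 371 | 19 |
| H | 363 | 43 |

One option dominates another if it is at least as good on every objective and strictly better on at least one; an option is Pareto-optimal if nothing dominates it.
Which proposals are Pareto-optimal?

A: dominated by B (capital cost 64≤64, daily riders 63≥19).
B: not dominated.
C: dominated by B (capital cost 64≤154, daily riders 63≥27).
D: not dominated (best capital cost).
E: not dominated (best daily riders).
F: dominated by A (capital cost 64≤257, daily riders 19≥8).
G: dominated by A (capital cost 64≤371, daily riders 19≥19).
H: dominated by B (capital cost 64≤363, daily riders 63≥43).

B, D, E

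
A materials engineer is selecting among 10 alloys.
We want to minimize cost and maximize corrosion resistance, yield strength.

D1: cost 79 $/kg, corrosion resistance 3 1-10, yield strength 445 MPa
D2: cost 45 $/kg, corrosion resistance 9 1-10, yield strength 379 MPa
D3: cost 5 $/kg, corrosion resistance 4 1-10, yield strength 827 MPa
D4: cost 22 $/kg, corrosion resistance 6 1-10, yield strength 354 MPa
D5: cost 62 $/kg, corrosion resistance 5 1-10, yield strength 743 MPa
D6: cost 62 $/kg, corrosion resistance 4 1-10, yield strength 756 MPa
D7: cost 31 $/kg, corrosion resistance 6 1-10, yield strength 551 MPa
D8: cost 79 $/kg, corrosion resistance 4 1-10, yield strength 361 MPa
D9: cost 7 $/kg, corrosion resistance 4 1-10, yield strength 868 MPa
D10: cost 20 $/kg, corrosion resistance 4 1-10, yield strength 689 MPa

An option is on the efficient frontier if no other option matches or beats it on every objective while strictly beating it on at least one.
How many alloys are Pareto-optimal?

D1: dominated by D3 (cost 5≤79, corrosion resistance 4≥3, yield strength 827≥445).
D2: not dominated (best corrosion resistance).
D3: not dominated (best cost).
D4: not dominated.
D5: not dominated.
D6: dominated by D3 (cost 5≤62, corrosion resistance 4≥4, yield strength 827≥756).
D7: not dominated.
D8: dominated by D2 (cost 45≤79, corrosion resistance 9≥4, yield strength 379≥361).
D9: not dominated (best yield strength).
D10: dominated by D3 (cost 5≤20, corrosion resistance 4≥4, yield strength 827≥689).
Pareto-optimal: D2, D3, D4, D5, D7, D9 → 6.

6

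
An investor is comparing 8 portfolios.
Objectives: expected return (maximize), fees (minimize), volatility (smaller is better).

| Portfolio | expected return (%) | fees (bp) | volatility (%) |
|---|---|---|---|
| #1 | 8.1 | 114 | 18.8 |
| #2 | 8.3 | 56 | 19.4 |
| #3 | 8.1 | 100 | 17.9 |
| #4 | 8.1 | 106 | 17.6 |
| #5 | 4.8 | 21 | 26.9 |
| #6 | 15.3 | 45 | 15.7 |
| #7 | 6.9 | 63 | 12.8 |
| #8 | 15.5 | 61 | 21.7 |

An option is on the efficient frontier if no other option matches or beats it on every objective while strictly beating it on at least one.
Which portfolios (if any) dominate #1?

#3: expected return 8.1≥8.1, fees 100≤114, volatility 17.9≤18.8 — dominates #1.
#4: expected return 8.1≥8.1, fees 106≤114, volatility 17.6≤18.8 — dominates #1.
#6: expected return 15.3≥8.1, fees 45≤114, volatility 15.7≤18.8 — dominates #1.
Others (#2, #5, #7, #8) are each worse than #1 on at least one objective.

#3, #4, #6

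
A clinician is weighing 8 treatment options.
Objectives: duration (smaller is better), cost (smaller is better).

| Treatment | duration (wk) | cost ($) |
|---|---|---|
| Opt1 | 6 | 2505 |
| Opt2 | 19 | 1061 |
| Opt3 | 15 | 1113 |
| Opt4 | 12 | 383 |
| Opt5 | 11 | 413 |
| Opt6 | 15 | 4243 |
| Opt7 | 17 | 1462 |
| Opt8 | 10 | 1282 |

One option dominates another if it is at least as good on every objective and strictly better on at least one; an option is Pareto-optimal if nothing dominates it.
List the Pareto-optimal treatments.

Opt1, Opt4, Opt5, Opt8

Opt1: not dominated (best duration).
Opt2: dominated by Opt4 (duration 12≤19, cost 383≤1061).
Opt3: dominated by Opt4 (duration 12≤15, cost 383≤1113).
Opt4: not dominated (best cost).
Opt5: not dominated.
Opt6: dominated by Opt1 (duration 6≤15, cost 2505≤4243).
Opt7: dominated by Opt3 (duration 15≤17, cost 1113≤1462).
Opt8: not dominated.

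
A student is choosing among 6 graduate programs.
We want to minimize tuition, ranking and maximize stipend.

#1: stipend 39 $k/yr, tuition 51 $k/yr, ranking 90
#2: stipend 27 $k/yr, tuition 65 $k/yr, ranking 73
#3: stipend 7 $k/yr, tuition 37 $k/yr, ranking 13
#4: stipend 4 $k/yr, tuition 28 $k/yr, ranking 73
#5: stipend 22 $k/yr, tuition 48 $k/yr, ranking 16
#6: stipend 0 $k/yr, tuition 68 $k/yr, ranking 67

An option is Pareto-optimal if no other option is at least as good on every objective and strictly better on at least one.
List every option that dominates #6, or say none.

#3, #5

#3: stipend 7≥0, tuition 37≤68, ranking 13≤67 — dominates #6.
#5: stipend 22≥0, tuition 48≤68, ranking 16≤67 — dominates #6.
Others (#1, #2, #4) are each worse than #6 on at least one objective.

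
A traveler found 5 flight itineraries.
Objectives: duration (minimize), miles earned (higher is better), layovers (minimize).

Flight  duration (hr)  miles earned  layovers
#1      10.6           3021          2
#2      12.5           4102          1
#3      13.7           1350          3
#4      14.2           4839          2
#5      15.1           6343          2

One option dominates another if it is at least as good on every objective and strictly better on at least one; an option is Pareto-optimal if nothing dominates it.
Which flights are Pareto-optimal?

#1: not dominated (best duration).
#2: not dominated (best layovers).
#3: dominated by #1 (duration 10.6≤13.7, miles earned 3021≥1350, layovers 2≤3).
#4: not dominated.
#5: not dominated (best miles earned).

#1, #2, #4, #5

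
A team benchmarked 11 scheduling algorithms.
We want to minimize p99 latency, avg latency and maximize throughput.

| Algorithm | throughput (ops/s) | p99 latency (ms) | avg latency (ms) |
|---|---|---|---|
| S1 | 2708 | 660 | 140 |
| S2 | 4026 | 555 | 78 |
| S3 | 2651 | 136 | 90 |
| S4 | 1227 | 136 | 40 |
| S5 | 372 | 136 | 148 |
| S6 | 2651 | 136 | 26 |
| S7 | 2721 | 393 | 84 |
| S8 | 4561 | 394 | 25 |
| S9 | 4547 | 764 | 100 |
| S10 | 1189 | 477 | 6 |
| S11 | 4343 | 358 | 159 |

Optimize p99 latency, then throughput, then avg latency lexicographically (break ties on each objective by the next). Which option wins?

S6

First minimize p99 latency: best is 136, kept {S3, S4, S5, S6}.
Then maximize throughput: best is 2651, kept {S3, S6}.
Then minimize avg latency: best is 26, kept {S6}.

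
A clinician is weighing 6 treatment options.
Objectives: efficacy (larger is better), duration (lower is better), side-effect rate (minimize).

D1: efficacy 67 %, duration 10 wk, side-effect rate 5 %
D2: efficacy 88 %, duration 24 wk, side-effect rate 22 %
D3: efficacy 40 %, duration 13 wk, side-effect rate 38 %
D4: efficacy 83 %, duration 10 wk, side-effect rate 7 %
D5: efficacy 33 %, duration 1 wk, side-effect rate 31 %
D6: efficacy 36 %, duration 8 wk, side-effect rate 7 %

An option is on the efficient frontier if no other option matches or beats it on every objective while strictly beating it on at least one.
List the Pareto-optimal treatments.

D1, D2, D4, D5, D6

D1: not dominated (best side-effect rate).
D2: not dominated (best efficacy).
D3: dominated by D1 (efficacy 67≥40, duration 10≤13, side-effect rate 5≤38).
D4: not dominated.
D5: not dominated (best duration).
D6: not dominated.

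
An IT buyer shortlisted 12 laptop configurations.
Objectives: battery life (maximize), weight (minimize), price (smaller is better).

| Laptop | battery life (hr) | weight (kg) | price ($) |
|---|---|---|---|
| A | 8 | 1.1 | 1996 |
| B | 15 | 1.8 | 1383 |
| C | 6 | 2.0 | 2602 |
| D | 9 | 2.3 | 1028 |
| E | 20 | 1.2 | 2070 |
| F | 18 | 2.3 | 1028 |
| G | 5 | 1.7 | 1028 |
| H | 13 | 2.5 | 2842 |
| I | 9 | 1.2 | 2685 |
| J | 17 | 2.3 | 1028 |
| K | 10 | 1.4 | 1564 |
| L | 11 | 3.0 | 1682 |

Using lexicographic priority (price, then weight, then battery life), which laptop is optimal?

First minimize price: best is 1028, kept {D, F, G, J}.
Then minimize weight: best is 1.7, kept {G}.

G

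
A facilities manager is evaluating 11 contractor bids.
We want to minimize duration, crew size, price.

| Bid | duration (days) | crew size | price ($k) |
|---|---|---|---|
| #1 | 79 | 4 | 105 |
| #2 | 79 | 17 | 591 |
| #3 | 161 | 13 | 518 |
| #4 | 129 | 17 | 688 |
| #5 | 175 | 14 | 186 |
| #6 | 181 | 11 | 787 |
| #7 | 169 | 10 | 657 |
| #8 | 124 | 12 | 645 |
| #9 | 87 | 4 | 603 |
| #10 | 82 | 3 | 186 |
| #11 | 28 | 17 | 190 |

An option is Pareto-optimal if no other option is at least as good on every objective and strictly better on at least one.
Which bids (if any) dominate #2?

#1, #11

#1: duration 79≤79, crew size 4≤17, price 105≤591 — dominates #2.
#11: duration 28≤79, crew size 17≤17, price 190≤591 — dominates #2.
Others (#3, #4, #5, #6, #7, #8, #9, #10) are each worse than #2 on at least one objective.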